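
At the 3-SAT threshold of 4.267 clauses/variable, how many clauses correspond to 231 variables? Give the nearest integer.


The 3-SAT phase transition occurs at approximately 4.267 clauses per variable.
m = 4.267 * 231 = 985.677.
Rounded to nearest integer: 986.

986


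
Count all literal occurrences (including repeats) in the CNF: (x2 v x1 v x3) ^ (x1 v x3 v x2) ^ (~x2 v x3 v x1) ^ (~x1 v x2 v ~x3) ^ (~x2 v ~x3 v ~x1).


Clause lengths: 3, 3, 3, 3, 3.
Sum = 3 + 3 + 3 + 3 + 3 = 15.

15


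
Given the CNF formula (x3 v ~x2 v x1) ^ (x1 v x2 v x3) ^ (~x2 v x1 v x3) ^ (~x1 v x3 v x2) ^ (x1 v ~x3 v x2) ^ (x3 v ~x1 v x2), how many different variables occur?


Identify each distinct variable in the formula.
Variables found: x1, x2, x3.
Total distinct variables = 3.

3


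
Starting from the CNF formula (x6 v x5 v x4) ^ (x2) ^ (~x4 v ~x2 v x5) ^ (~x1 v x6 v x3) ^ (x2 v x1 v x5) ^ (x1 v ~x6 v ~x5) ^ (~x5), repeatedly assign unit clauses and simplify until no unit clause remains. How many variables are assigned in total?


Unit propagation repeatedly assigns the literal in any unit clause, then simplifies.
Assignments in order: x2 = T, x5 = F, x4 = F, x6 = T.
No further unit clauses remain.
Total variables assigned = 4.

4


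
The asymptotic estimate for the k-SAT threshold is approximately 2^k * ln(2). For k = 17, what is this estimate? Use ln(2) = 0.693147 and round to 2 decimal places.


Using the asymptotic formula: threshold ~ 2^k * ln(2).
2^17 = 131072.
131072 * 0.693147 = 90852.16.

90852.16


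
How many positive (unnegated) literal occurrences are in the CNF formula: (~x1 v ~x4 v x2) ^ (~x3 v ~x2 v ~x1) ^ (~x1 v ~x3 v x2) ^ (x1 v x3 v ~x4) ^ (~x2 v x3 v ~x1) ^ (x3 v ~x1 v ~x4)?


Scan each clause for unnegated literals.
Clause 1: 1 positive; Clause 2: 0 positive; Clause 3: 1 positive; Clause 4: 2 positive; Clause 5: 1 positive; Clause 6: 1 positive.
Total positive literal occurrences = 6.

6


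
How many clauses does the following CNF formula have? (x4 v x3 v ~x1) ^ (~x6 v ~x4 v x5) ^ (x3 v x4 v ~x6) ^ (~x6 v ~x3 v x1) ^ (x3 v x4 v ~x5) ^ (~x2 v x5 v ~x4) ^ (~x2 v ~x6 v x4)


Each group enclosed in parentheses joined by ^ is one clause.
Counting the conjuncts: 7 clauses.

7


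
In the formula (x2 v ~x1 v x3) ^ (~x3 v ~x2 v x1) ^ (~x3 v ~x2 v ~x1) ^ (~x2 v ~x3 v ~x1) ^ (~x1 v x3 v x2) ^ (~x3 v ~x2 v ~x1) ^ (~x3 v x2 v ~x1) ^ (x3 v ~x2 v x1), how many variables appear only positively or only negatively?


A pure literal appears in only one polarity across all clauses.
No pure literals found.
Count = 0.

0


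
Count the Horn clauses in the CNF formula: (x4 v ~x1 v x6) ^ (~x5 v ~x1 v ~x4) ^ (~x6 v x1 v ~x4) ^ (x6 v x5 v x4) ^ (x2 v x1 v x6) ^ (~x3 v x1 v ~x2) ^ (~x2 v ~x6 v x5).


A Horn clause has at most one positive literal.
Clause 1: 2 positive lit(s) -> not Horn
Clause 2: 0 positive lit(s) -> Horn
Clause 3: 1 positive lit(s) -> Horn
Clause 4: 3 positive lit(s) -> not Horn
Clause 5: 3 positive lit(s) -> not Horn
Clause 6: 1 positive lit(s) -> Horn
Clause 7: 1 positive lit(s) -> Horn
Total Horn clauses = 4.

4


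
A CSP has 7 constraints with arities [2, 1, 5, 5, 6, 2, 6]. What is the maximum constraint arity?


The arities are: 2, 1, 5, 5, 6, 2, 6.
Scan for the maximum value.
Maximum arity = 6.

6


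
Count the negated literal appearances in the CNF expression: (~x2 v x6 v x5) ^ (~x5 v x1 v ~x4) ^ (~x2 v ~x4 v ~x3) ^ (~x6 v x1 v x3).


Scan each clause for negated literals.
Clause 1: 1 negative; Clause 2: 2 negative; Clause 3: 3 negative; Clause 4: 1 negative.
Total negative literal occurrences = 7.

7


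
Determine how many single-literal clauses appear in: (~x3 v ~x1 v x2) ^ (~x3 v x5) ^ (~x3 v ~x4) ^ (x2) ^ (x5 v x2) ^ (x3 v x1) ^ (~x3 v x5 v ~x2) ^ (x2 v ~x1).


A unit clause contains exactly one literal.
Unit clauses found: (x2).
Count = 1.

1


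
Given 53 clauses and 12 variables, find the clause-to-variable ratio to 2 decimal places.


Clause-to-variable ratio = clauses / variables.
53 / 12 = 4.42.

4.42


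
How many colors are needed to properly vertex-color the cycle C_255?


An odd cycle cannot be 2-colored: alternating two colors around the cycle returns to the start with a conflict.
Since 255 is odd, three colors are required (and three suffice).
Chromatic number = 3.

3


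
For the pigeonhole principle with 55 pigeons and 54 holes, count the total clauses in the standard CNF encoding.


The PHP encoding has two parts:
1) At-least-one-hole clauses: 55 (one per pigeon, each with 54 literals).
2) At-most-one-pigeon-per-hole clauses: 54 holes * C(55,2) = 54 * 1485 = 80190.
Total clauses = 55 + 80190 = 80245.

80245


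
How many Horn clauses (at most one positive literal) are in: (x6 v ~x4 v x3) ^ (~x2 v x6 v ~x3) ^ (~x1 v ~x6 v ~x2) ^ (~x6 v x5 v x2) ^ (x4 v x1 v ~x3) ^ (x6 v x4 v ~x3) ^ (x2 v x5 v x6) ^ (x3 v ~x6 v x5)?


A Horn clause has at most one positive literal.
Clause 1: 2 positive lit(s) -> not Horn
Clause 2: 1 positive lit(s) -> Horn
Clause 3: 0 positive lit(s) -> Horn
Clause 4: 2 positive lit(s) -> not Horn
Clause 5: 2 positive lit(s) -> not Horn
Clause 6: 2 positive lit(s) -> not Horn
Clause 7: 3 positive lit(s) -> not Horn
Clause 8: 2 positive lit(s) -> not Horn
Total Horn clauses = 2.

2


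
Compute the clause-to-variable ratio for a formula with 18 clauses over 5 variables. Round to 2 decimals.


Clause-to-variable ratio = clauses / variables.
18 / 5 = 3.6.

3.6


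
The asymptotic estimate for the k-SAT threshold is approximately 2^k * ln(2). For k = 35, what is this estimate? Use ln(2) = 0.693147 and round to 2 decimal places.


Using the asymptotic formula: threshold ~ 2^k * ln(2).
2^35 = 34359738368.
34359738368 * 0.693147 = 23816349570.56.

23816349570.56


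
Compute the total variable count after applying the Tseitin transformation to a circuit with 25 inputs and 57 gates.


The Tseitin transformation introduces one auxiliary variable per gate.
Total variables = inputs + gates = 25 + 57 = 82.

82


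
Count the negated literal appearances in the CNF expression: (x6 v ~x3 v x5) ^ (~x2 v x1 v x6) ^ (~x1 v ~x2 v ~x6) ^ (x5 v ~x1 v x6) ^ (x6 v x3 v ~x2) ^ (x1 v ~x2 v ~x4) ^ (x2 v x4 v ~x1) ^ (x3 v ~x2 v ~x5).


Scan each clause for negated literals.
Clause 1: 1 negative; Clause 2: 1 negative; Clause 3: 3 negative; Clause 4: 1 negative; Clause 5: 1 negative; Clause 6: 2 negative; Clause 7: 1 negative; Clause 8: 2 negative.
Total negative literal occurrences = 12.

12


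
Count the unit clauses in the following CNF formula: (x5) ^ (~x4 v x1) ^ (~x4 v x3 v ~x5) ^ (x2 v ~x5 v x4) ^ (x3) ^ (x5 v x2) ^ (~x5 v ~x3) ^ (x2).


A unit clause contains exactly one literal.
Unit clauses found: (x5), (x3), (x2).
Count = 3.

3


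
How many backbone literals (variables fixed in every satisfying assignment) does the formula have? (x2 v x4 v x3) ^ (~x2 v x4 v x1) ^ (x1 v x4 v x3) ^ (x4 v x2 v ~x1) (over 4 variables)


Find all satisfying assignments: 11 model(s).
Check which variables have the same value in every model.
No variable is fixed across all models.
Backbone size = 0.

0


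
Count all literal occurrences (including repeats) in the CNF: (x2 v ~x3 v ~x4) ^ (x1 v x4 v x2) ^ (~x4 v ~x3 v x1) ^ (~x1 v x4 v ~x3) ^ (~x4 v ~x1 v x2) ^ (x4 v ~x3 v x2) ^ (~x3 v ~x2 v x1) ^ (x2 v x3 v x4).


Clause lengths: 3, 3, 3, 3, 3, 3, 3, 3.
Sum = 3 + 3 + 3 + 3 + 3 + 3 + 3 + 3 = 24.

24


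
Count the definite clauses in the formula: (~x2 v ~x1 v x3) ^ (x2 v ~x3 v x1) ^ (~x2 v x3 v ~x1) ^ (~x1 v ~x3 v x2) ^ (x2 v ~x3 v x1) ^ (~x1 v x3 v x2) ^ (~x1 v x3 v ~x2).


A definite clause has exactly one positive literal.
Clause 1: 1 positive -> definite
Clause 2: 2 positive -> not definite
Clause 3: 1 positive -> definite
Clause 4: 1 positive -> definite
Clause 5: 2 positive -> not definite
Clause 6: 2 positive -> not definite
Clause 7: 1 positive -> definite
Definite clause count = 4.

4


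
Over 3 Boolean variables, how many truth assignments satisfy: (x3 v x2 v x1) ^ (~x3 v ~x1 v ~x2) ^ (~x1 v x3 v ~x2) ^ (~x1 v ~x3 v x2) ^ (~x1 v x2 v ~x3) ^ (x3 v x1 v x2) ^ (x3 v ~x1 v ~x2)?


Enumerate all 8 truth assignments over 3 variables.
Test each against every clause.
Satisfying assignments found: 4.

4


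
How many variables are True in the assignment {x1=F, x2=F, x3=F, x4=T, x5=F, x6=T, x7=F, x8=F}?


The weight is the number of variables assigned True.
True variables: x4, x6.
Weight = 2.

2


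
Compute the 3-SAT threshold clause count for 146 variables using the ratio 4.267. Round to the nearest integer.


The 3-SAT phase transition occurs at approximately 4.267 clauses per variable.
m = 4.267 * 146 = 622.982.
Rounded to nearest integer: 623.

623


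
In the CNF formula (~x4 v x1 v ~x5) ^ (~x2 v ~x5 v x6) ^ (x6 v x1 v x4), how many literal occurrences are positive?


Scan each clause for unnegated literals.
Clause 1: 1 positive; Clause 2: 1 positive; Clause 3: 3 positive.
Total positive literal occurrences = 5.

5


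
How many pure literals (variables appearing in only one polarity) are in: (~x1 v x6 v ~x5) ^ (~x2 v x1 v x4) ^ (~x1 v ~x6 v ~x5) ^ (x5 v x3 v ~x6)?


A pure literal appears in only one polarity across all clauses.
Pure literals: x2 (negative only), x3 (positive only), x4 (positive only).
Count = 3.

3


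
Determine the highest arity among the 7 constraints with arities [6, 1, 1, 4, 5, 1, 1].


The arities are: 6, 1, 1, 4, 5, 1, 1.
Scan for the maximum value.
Maximum arity = 6.

6


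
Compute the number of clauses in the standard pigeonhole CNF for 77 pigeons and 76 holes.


The PHP encoding has two parts:
1) At-least-one-hole clauses: 77 (one per pigeon, each with 76 literals).
2) At-most-one-pigeon-per-hole clauses: 76 holes * C(77,2) = 76 * 2926 = 222376.
Total clauses = 77 + 222376 = 222453.

222453


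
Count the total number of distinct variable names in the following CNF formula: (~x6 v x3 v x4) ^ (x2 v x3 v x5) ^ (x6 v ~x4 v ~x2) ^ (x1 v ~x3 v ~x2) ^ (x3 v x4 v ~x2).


Identify each distinct variable in the formula.
Variables found: x1, x2, x3, x4, x5, x6.
Total distinct variables = 6.

6


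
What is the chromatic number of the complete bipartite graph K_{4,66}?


K_{4,66} is bipartite by definition: the two parts are independent sets, with every edge crossing between them.
Color all vertices in one part with color 1 and all vertices in the other part with color 2.
Since the graph has at least one edge, one color does not suffice.
Chromatic number = 2.

2


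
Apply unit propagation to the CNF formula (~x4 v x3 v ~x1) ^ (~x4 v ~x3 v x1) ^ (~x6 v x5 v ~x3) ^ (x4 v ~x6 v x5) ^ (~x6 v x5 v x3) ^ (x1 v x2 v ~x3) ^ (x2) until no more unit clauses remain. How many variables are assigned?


Unit propagation repeatedly assigns the literal in any unit clause, then simplifies.
Assignments in order: x2 = T.
No further unit clauses remain.
Total variables assigned = 1.

1


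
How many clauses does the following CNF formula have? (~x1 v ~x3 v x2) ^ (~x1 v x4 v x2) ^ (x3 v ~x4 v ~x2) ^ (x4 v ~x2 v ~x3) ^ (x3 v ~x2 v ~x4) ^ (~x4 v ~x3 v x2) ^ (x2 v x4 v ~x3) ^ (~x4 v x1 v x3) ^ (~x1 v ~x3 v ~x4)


Each group enclosed in parentheses joined by ^ is one clause.
Counting the conjuncts: 9 clauses.

9


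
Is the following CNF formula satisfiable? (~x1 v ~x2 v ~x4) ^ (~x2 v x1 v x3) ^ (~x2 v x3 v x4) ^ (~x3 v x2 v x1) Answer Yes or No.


Check all 16 possible truth assignments.
Number of satisfying assignments found: 9.
The formula is satisfiable.

Yes


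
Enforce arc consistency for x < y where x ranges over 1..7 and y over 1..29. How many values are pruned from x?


For the constraint x < y, x needs a supporting value in y's domain.
x can be at most 28 (one less than y's maximum).
Valid x values from domain: 7 out of 7.
Pruned = 7 - 7 = 0.

0


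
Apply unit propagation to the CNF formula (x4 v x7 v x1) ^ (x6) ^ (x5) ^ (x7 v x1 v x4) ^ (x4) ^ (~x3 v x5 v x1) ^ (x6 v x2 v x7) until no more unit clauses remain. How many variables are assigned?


Unit propagation repeatedly assigns the literal in any unit clause, then simplifies.
Assignments in order: x6 = T, x5 = T, x4 = T.
No further unit clauses remain.
Total variables assigned = 3.

3


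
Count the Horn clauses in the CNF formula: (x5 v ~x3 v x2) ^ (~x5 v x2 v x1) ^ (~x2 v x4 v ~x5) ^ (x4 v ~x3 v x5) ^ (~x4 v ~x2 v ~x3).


A Horn clause has at most one positive literal.
Clause 1: 2 positive lit(s) -> not Horn
Clause 2: 2 positive lit(s) -> not Horn
Clause 3: 1 positive lit(s) -> Horn
Clause 4: 2 positive lit(s) -> not Horn
Clause 5: 0 positive lit(s) -> Horn
Total Horn clauses = 2.

2


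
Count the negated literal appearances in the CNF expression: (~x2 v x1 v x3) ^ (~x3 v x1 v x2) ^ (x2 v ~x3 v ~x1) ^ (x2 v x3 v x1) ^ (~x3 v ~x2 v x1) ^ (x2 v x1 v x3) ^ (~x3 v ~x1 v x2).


Scan each clause for negated literals.
Clause 1: 1 negative; Clause 2: 1 negative; Clause 3: 2 negative; Clause 4: 0 negative; Clause 5: 2 negative; Clause 6: 0 negative; Clause 7: 2 negative.
Total negative literal occurrences = 8.

8


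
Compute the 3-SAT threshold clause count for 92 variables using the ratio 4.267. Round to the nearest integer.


The 3-SAT phase transition occurs at approximately 4.267 clauses per variable.
m = 4.267 * 92 = 392.564.
Rounded to nearest integer: 393.

393


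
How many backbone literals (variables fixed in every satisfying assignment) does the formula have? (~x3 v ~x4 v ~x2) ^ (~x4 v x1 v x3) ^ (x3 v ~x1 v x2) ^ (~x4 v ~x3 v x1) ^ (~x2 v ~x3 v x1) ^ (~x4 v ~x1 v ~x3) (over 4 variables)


Find all satisfying assignments: 7 model(s).
Check which variables have the same value in every model.
No variable is fixed across all models.
Backbone size = 0.

0


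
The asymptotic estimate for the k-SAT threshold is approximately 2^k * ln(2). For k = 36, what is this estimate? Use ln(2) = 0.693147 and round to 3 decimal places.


Using the asymptotic formula: threshold ~ 2^k * ln(2).
2^36 = 68719476736.
68719476736 * 0.693147 = 47632699141.128.

47632699141.128


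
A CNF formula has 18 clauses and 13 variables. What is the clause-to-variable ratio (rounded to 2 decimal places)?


Clause-to-variable ratio = clauses / variables.
18 / 13 = 1.38.

1.38


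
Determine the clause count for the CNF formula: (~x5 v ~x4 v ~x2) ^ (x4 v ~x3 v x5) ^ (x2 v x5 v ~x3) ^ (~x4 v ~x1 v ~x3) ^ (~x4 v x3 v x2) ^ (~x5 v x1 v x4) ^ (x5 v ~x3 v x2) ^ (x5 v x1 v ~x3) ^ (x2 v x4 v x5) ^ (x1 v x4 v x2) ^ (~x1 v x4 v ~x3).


Each group enclosed in parentheses joined by ^ is one clause.
Counting the conjuncts: 11 clauses.

11


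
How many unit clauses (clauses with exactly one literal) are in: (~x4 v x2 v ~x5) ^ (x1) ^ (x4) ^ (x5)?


A unit clause contains exactly one literal.
Unit clauses found: (x1), (x4), (x5).
Count = 3.

3


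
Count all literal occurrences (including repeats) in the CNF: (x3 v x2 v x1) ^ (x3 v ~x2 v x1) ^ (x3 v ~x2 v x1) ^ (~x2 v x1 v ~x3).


Clause lengths: 3, 3, 3, 3.
Sum = 3 + 3 + 3 + 3 = 12.

12


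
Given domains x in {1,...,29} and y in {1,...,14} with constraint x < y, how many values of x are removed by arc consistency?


For the constraint x < y, x needs a supporting value in y's domain.
x can be at most 13 (one less than y's maximum).
Valid x values from domain: 13 out of 29.
Pruned = 29 - 13 = 16.

16


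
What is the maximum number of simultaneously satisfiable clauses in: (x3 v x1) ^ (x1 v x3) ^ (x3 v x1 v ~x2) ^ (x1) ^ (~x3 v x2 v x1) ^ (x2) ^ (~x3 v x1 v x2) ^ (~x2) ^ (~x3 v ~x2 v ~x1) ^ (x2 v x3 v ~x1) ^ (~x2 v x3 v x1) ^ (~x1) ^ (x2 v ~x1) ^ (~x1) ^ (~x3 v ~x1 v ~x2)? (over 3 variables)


Enumerate all 8 truth assignments.
For each, count how many of the 15 clauses are satisfied.
The formula is not fully satisfiable, so the maximum is below 15.
Maximum simultaneously satisfiable clauses = 13.

13


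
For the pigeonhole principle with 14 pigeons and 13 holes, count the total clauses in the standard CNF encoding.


The PHP encoding has two parts:
1) At-least-one-hole clauses: 14 (one per pigeon, each with 13 literals).
2) At-most-one-pigeon-per-hole clauses: 13 holes * C(14,2) = 13 * 91 = 1183.
Total clauses = 14 + 1183 = 1197.

1197


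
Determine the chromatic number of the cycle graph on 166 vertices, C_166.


A cycle on an even number of vertices is bipartite: alternate two colors around the cycle.
Since 166 is even, two colors suffice, and at least two are needed because the graph has edges.
Chromatic number = 2.

2


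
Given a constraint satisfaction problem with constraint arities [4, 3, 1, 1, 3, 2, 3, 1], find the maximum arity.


The arities are: 4, 3, 1, 1, 3, 2, 3, 1.
Scan for the maximum value.
Maximum arity = 4.

4


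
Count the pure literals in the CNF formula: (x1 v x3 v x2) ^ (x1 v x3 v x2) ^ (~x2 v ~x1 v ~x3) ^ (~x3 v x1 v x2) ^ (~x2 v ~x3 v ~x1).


A pure literal appears in only one polarity across all clauses.
No pure literals found.
Count = 0.

0


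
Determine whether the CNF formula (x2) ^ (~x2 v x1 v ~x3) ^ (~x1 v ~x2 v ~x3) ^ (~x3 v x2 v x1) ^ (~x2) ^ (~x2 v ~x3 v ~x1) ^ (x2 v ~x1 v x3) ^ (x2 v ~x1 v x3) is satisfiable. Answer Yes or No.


Check all 8 possible truth assignments.
Number of satisfying assignments found: 0.
The formula is unsatisfiable.

No


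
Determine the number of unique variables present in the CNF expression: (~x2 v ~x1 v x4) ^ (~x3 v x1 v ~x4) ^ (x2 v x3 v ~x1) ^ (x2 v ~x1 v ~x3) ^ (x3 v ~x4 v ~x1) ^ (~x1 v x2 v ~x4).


Identify each distinct variable in the formula.
Variables found: x1, x2, x3, x4.
Total distinct variables = 4.

4


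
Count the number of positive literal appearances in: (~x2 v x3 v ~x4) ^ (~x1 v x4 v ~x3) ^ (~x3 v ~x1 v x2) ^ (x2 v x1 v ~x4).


Scan each clause for unnegated literals.
Clause 1: 1 positive; Clause 2: 1 positive; Clause 3: 1 positive; Clause 4: 2 positive.
Total positive literal occurrences = 5.

5


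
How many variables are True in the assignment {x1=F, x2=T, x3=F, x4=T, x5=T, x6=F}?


The weight is the number of variables assigned True.
True variables: x2, x4, x5.
Weight = 3.

3


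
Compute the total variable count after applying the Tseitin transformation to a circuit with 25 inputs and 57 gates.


The Tseitin transformation introduces one auxiliary variable per gate.
Total variables = inputs + gates = 25 + 57 = 82.

82


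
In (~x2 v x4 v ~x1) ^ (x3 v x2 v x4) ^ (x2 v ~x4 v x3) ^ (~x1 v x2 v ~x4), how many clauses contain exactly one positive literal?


A definite clause has exactly one positive literal.
Clause 1: 1 positive -> definite
Clause 2: 3 positive -> not definite
Clause 3: 2 positive -> not definite
Clause 4: 1 positive -> definite
Definite clause count = 2.

2


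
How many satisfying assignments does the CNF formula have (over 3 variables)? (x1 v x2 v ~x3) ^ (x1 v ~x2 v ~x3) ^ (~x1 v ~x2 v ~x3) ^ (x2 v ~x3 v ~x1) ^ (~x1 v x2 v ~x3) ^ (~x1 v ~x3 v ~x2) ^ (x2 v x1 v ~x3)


Enumerate all 8 truth assignments over 3 variables.
Test each against every clause.
Satisfying assignments found: 4.

4


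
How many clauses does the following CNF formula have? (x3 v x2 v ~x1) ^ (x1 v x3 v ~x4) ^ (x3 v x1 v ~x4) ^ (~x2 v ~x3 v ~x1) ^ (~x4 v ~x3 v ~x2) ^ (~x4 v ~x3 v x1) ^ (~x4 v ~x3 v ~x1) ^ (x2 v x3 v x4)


Each group enclosed in parentheses joined by ^ is one clause.
Counting the conjuncts: 8 clauses.

8


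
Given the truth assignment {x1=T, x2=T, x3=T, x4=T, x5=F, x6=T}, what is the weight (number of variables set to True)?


The weight is the number of variables assigned True.
True variables: x1, x2, x3, x4, x6.
Weight = 5.

5


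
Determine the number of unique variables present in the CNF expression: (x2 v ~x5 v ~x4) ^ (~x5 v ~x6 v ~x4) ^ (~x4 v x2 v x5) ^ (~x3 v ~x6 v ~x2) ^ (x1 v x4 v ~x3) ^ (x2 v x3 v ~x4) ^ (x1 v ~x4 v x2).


Identify each distinct variable in the formula.
Variables found: x1, x2, x3, x4, x5, x6.
Total distinct variables = 6.

6


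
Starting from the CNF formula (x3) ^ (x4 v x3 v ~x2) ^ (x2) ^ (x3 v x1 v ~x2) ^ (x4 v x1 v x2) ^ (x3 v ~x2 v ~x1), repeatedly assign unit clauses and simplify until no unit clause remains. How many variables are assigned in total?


Unit propagation repeatedly assigns the literal in any unit clause, then simplifies.
Assignments in order: x3 = T, x2 = T.
No further unit clauses remain.
Total variables assigned = 2.

2


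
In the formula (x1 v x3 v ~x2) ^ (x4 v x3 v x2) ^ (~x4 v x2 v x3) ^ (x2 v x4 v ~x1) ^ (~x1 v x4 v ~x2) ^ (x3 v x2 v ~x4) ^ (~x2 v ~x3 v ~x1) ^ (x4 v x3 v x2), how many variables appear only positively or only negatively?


A pure literal appears in only one polarity across all clauses.
No pure literals found.
Count = 0.

0


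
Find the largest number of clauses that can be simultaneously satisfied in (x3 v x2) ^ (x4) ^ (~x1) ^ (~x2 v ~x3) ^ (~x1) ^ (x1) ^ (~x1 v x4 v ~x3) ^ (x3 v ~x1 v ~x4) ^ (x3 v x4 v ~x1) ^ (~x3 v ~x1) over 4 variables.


Enumerate all 16 truth assignments.
For each, count how many of the 10 clauses are satisfied.
The formula is not fully satisfiable, so the maximum is below 10.
Maximum simultaneously satisfiable clauses = 9.

9


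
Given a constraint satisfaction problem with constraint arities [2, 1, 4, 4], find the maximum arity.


The arities are: 2, 1, 4, 4.
Scan for the maximum value.
Maximum arity = 4.

4


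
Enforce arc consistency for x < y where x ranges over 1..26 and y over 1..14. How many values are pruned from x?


For the constraint x < y, x needs a supporting value in y's domain.
x can be at most 13 (one less than y's maximum).
Valid x values from domain: 13 out of 26.
Pruned = 26 - 13 = 13.

13


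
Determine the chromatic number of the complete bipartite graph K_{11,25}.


K_{11,25} is bipartite by definition: the two parts are independent sets, with every edge crossing between them.
Color all vertices in one part with color 1 and all vertices in the other part with color 2.
Since the graph has at least one edge, one color does not suffice.
Chromatic number = 2.

2


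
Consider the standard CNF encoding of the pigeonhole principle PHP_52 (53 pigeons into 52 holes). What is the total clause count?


The PHP encoding has two parts:
1) At-least-one-hole clauses: 53 (one per pigeon, each with 52 literals).
2) At-most-one-pigeon-per-hole clauses: 52 holes * C(53,2) = 52 * 1378 = 71656.
Total clauses = 53 + 71656 = 71709.

71709


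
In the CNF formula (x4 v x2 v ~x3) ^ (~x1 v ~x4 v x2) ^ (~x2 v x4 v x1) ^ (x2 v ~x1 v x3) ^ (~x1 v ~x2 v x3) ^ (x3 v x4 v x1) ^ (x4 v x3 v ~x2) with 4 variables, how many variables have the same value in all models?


Find all satisfying assignments: 6 model(s).
Check which variables have the same value in every model.
No variable is fixed across all models.
Backbone size = 0.

0


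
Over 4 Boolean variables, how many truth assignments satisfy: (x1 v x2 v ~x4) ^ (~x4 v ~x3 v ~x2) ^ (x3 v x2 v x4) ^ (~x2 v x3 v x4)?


Enumerate all 16 truth assignments over 4 variables.
Test each against every clause.
Satisfying assignments found: 8.

8


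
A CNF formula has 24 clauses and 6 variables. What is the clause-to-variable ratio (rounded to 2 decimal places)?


Clause-to-variable ratio = clauses / variables.
24 / 6 = 4.0.

4.0


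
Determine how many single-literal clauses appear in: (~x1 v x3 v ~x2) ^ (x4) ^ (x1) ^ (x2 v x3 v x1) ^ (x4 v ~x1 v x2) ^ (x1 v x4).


A unit clause contains exactly one literal.
Unit clauses found: (x4), (x1).
Count = 2.

2


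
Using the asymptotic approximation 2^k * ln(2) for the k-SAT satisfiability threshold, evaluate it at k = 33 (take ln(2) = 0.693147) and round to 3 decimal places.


Using the asymptotic formula: threshold ~ 2^k * ln(2).
2^33 = 8589934592.
8589934592 * 0.693147 = 5954087392.641.

5954087392.641


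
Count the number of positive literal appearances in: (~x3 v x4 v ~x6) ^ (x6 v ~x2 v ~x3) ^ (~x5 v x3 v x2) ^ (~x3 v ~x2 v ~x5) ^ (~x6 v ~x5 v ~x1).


Scan each clause for unnegated literals.
Clause 1: 1 positive; Clause 2: 1 positive; Clause 3: 2 positive; Clause 4: 0 positive; Clause 5: 0 positive.
Total positive literal occurrences = 4.

4


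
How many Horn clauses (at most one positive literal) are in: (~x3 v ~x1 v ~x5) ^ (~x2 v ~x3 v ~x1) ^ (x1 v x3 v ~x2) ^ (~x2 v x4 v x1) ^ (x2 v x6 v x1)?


A Horn clause has at most one positive literal.
Clause 1: 0 positive lit(s) -> Horn
Clause 2: 0 positive lit(s) -> Horn
Clause 3: 2 positive lit(s) -> not Horn
Clause 4: 2 positive lit(s) -> not Horn
Clause 5: 3 positive lit(s) -> not Horn
Total Horn clauses = 2.

2


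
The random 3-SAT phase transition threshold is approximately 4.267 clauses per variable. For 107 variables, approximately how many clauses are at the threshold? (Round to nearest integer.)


The 3-SAT phase transition occurs at approximately 4.267 clauses per variable.
m = 4.267 * 107 = 456.569.
Rounded to nearest integer: 457.

457


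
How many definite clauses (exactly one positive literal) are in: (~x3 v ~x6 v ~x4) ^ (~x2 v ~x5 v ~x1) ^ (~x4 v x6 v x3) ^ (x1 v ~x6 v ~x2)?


A definite clause has exactly one positive literal.
Clause 1: 0 positive -> not definite
Clause 2: 0 positive -> not definite
Clause 3: 2 positive -> not definite
Clause 4: 1 positive -> definite
Definite clause count = 1.

1


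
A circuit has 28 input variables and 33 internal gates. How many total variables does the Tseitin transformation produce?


The Tseitin transformation introduces one auxiliary variable per gate.
Total variables = inputs + gates = 28 + 33 = 61.

61


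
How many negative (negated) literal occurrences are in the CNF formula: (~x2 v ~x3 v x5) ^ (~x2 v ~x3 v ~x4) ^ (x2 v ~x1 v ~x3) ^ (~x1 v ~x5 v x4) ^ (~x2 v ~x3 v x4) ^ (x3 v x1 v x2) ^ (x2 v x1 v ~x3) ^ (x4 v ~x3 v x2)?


Scan each clause for negated literals.
Clause 1: 2 negative; Clause 2: 3 negative; Clause 3: 2 negative; Clause 4: 2 negative; Clause 5: 2 negative; Clause 6: 0 negative; Clause 7: 1 negative; Clause 8: 1 negative.
Total negative literal occurrences = 13.

13


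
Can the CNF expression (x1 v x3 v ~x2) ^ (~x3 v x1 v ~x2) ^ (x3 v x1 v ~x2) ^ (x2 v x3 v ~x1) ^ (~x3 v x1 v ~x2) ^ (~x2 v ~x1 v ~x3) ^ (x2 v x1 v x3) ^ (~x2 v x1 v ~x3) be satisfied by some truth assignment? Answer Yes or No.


Check all 8 possible truth assignments.
Number of satisfying assignments found: 3.
The formula is satisfiable.

Yes


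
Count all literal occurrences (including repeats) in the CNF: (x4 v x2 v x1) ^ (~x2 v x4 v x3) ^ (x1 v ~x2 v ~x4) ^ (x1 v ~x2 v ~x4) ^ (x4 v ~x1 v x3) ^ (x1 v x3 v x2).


Clause lengths: 3, 3, 3, 3, 3, 3.
Sum = 3 + 3 + 3 + 3 + 3 + 3 = 18.

18


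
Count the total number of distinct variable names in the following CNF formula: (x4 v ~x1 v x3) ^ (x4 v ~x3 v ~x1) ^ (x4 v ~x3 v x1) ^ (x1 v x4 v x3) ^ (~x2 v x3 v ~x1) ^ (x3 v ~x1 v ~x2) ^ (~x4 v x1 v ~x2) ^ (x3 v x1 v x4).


Identify each distinct variable in the formula.
Variables found: x1, x2, x3, x4.
Total distinct variables = 4.

4


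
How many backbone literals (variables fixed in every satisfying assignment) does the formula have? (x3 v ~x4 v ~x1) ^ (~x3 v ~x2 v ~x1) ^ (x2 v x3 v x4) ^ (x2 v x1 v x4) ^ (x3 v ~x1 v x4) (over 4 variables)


Find all satisfying assignments: 8 model(s).
Check which variables have the same value in every model.
No variable is fixed across all models.
Backbone size = 0.

0


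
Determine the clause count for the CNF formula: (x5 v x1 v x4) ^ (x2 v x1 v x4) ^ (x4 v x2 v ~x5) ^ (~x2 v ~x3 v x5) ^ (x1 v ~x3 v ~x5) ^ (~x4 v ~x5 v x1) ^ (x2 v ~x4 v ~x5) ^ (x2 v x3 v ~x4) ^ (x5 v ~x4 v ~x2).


Each group enclosed in parentheses joined by ^ is one clause.
Counting the conjuncts: 9 clauses.

9


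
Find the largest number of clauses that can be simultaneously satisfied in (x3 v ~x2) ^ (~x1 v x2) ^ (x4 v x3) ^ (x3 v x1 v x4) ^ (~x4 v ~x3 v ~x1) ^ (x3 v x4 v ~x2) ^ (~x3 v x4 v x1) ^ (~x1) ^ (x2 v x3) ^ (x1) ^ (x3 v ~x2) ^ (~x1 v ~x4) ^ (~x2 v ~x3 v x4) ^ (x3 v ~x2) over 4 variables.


Enumerate all 16 truth assignments.
For each, count how many of the 14 clauses are satisfied.
The formula is not fully satisfiable, so the maximum is below 14.
Maximum simultaneously satisfiable clauses = 13.

13


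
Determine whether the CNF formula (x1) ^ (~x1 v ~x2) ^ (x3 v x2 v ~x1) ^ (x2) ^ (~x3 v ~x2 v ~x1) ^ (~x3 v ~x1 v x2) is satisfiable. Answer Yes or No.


Check all 8 possible truth assignments.
Number of satisfying assignments found: 0.
The formula is unsatisfiable.

No


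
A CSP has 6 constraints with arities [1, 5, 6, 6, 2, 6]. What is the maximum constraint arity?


The arities are: 1, 5, 6, 6, 2, 6.
Scan for the maximum value.
Maximum arity = 6.

6


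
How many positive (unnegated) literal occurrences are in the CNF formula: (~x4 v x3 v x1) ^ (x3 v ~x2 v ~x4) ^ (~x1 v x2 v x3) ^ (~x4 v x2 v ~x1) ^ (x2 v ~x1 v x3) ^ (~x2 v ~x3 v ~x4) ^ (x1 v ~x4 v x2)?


Scan each clause for unnegated literals.
Clause 1: 2 positive; Clause 2: 1 positive; Clause 3: 2 positive; Clause 4: 1 positive; Clause 5: 2 positive; Clause 6: 0 positive; Clause 7: 2 positive.
Total positive literal occurrences = 10.

10


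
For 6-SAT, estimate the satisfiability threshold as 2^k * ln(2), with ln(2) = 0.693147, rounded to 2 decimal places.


Using the asymptotic formula: threshold ~ 2^k * ln(2).
2^6 = 64.
64 * 0.693147 = 44.36.

44.36


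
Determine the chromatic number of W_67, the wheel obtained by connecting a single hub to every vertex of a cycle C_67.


W_67 consists of the cycle C_67 together with a hub vertex adjacent to every cycle vertex.
The cycle C_67 needs 3 colors (odd cycle -> 3).
The hub is adjacent to every cycle vertex, so it must receive a new color distinct from all of them.
Chromatic number = 3 + 1 = 4.

4


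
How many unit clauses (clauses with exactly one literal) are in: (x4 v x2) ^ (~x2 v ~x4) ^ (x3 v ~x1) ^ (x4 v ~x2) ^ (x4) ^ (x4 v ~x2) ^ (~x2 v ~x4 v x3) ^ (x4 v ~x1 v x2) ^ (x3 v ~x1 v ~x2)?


A unit clause contains exactly one literal.
Unit clauses found: (x4).
Count = 1.

1


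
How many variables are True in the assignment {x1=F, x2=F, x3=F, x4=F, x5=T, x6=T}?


The weight is the number of variables assigned True.
True variables: x5, x6.
Weight = 2.

2


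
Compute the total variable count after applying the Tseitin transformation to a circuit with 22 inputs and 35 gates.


The Tseitin transformation introduces one auxiliary variable per gate.
Total variables = inputs + gates = 22 + 35 = 57.

57


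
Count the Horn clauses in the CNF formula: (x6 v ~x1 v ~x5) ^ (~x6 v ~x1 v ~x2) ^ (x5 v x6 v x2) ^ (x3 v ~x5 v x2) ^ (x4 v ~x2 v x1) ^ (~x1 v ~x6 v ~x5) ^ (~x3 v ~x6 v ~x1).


A Horn clause has at most one positive literal.
Clause 1: 1 positive lit(s) -> Horn
Clause 2: 0 positive lit(s) -> Horn
Clause 3: 3 positive lit(s) -> not Horn
Clause 4: 2 positive lit(s) -> not Horn
Clause 5: 2 positive lit(s) -> not Horn
Clause 6: 0 positive lit(s) -> Horn
Clause 7: 0 positive lit(s) -> Horn
Total Horn clauses = 4.

4


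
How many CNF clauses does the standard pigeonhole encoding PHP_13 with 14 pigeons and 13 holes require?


The PHP encoding has two parts:
1) At-least-one-hole clauses: 14 (one per pigeon, each with 13 literals).
2) At-most-one-pigeon-per-hole clauses: 13 holes * C(14,2) = 13 * 91 = 1183.
Total clauses = 14 + 1183 = 1197.

1197


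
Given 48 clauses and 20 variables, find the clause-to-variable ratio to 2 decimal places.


Clause-to-variable ratio = clauses / variables.
48 / 20 = 2.4.

2.4


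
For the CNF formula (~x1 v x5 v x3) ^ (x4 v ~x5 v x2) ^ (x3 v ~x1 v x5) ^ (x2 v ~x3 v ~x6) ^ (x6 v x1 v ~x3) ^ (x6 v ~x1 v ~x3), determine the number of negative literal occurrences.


Scan each clause for negated literals.
Clause 1: 1 negative; Clause 2: 1 negative; Clause 3: 1 negative; Clause 4: 2 negative; Clause 5: 1 negative; Clause 6: 2 negative.
Total negative literal occurrences = 8.

8


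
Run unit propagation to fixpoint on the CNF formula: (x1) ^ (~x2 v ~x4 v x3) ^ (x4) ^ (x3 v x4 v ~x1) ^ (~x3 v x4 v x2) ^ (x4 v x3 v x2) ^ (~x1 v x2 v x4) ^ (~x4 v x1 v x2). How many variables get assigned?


Unit propagation repeatedly assigns the literal in any unit clause, then simplifies.
Assignments in order: x1 = T, x4 = T.
No further unit clauses remain.
Total variables assigned = 2.

2


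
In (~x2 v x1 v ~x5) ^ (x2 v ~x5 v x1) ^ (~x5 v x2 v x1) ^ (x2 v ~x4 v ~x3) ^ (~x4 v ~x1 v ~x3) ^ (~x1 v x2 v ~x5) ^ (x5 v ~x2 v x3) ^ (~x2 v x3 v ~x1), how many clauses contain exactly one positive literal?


A definite clause has exactly one positive literal.
Clause 1: 1 positive -> definite
Clause 2: 2 positive -> not definite
Clause 3: 2 positive -> not definite
Clause 4: 1 positive -> definite
Clause 5: 0 positive -> not definite
Clause 6: 1 positive -> definite
Clause 7: 2 positive -> not definite
Clause 8: 1 positive -> definite
Definite clause count = 4.

4


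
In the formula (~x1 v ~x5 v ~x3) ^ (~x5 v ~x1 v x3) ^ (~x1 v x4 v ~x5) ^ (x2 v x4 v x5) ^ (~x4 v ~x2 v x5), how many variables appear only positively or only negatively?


A pure literal appears in only one polarity across all clauses.
Pure literals: x1 (negative only).
Count = 1.

1


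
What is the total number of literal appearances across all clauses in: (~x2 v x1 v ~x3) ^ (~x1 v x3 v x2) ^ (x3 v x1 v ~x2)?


Clause lengths: 3, 3, 3.
Sum = 3 + 3 + 3 = 9.

9


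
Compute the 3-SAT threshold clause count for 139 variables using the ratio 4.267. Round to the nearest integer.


The 3-SAT phase transition occurs at approximately 4.267 clauses per variable.
m = 4.267 * 139 = 593.113.
Rounded to nearest integer: 593.

593


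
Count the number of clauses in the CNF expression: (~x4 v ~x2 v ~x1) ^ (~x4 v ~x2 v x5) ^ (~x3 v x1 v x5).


Each group enclosed in parentheses joined by ^ is one clause.
Counting the conjuncts: 3 clauses.

3


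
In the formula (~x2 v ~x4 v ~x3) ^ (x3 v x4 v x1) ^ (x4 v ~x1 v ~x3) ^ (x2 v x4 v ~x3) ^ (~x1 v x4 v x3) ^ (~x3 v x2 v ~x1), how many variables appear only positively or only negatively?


A pure literal appears in only one polarity across all clauses.
No pure literals found.
Count = 0.

0


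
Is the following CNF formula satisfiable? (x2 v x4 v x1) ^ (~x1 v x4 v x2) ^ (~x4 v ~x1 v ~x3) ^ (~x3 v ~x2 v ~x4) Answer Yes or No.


Check all 16 possible truth assignments.
Number of satisfying assignments found: 9.
The formula is satisfiable.

Yes


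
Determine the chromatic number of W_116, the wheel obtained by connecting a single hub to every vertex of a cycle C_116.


W_116 consists of the cycle C_116 together with a hub vertex adjacent to every cycle vertex.
The cycle C_116 needs 2 colors (even cycle -> 2).
The hub is adjacent to every cycle vertex, so it must receive a new color distinct from all of them.
Chromatic number = 2 + 1 = 3.

3


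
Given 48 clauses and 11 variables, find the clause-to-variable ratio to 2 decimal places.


Clause-to-variable ratio = clauses / variables.
48 / 11 = 4.36.

4.36


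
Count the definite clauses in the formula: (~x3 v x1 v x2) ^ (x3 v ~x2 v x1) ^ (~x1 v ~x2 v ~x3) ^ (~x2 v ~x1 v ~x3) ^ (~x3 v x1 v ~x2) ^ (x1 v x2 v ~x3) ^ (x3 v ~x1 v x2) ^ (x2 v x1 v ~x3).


A definite clause has exactly one positive literal.
Clause 1: 2 positive -> not definite
Clause 2: 2 positive -> not definite
Clause 3: 0 positive -> not definite
Clause 4: 0 positive -> not definite
Clause 5: 1 positive -> definite
Clause 6: 2 positive -> not definite
Clause 7: 2 positive -> not definite
Clause 8: 2 positive -> not definite
Definite clause count = 1.

1


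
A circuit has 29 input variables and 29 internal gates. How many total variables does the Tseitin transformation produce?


The Tseitin transformation introduces one auxiliary variable per gate.
Total variables = inputs + gates = 29 + 29 = 58.

58


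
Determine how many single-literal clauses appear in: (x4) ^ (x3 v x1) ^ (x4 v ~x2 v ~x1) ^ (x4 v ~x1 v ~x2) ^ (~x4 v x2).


A unit clause contains exactly one literal.
Unit clauses found: (x4).
Count = 1.

1


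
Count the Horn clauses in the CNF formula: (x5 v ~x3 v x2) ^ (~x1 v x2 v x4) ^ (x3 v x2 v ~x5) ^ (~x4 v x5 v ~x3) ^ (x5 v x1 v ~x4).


A Horn clause has at most one positive literal.
Clause 1: 2 positive lit(s) -> not Horn
Clause 2: 2 positive lit(s) -> not Horn
Clause 3: 2 positive lit(s) -> not Horn
Clause 4: 1 positive lit(s) -> Horn
Clause 5: 2 positive lit(s) -> not Horn
Total Horn clauses = 1.

1


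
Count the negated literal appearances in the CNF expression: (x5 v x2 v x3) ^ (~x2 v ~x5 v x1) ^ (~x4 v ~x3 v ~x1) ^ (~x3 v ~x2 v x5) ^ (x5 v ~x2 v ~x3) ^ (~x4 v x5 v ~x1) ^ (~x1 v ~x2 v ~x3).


Scan each clause for negated literals.
Clause 1: 0 negative; Clause 2: 2 negative; Clause 3: 3 negative; Clause 4: 2 negative; Clause 5: 2 negative; Clause 6: 2 negative; Clause 7: 3 negative.
Total negative literal occurrences = 14.

14


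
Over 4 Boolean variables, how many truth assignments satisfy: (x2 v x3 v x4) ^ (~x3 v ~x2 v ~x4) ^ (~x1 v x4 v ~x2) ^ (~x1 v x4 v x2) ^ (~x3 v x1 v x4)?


Enumerate all 16 truth assignments over 4 variables.
Test each against every clause.
Satisfying assignments found: 7.

7


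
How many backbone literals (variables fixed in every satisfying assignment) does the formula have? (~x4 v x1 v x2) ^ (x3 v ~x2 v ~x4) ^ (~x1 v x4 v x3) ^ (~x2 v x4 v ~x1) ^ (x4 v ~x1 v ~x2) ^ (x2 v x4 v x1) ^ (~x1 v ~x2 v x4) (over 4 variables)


Find all satisfying assignments: 7 model(s).
Check which variables have the same value in every model.
No variable is fixed across all models.
Backbone size = 0.

0


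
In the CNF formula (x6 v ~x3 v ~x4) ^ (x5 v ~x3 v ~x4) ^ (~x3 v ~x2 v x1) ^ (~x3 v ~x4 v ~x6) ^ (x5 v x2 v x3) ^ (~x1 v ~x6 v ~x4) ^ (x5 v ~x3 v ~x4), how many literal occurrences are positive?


Scan each clause for unnegated literals.
Clause 1: 1 positive; Clause 2: 1 positive; Clause 3: 1 positive; Clause 4: 0 positive; Clause 5: 3 positive; Clause 6: 0 positive; Clause 7: 1 positive.
Total positive literal occurrences = 7.

7


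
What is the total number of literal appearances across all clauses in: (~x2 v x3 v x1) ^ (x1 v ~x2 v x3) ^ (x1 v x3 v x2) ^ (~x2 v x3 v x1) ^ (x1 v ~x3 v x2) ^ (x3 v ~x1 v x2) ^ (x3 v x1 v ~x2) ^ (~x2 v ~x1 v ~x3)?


Clause lengths: 3, 3, 3, 3, 3, 3, 3, 3.
Sum = 3 + 3 + 3 + 3 + 3 + 3 + 3 + 3 = 24.

24


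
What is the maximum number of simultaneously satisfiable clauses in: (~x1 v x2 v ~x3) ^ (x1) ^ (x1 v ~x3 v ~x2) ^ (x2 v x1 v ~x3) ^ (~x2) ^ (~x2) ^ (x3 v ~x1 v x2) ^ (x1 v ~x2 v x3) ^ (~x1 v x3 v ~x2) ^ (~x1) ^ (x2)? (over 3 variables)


Enumerate all 8 truth assignments.
For each, count how many of the 11 clauses are satisfied.
The formula is not fully satisfiable, so the maximum is below 11.
Maximum simultaneously satisfiable clauses = 9.

9


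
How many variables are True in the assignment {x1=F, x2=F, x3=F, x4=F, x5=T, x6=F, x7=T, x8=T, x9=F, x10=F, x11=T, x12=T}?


The weight is the number of variables assigned True.
True variables: x5, x7, x8, x11, x12.
Weight = 5.

5


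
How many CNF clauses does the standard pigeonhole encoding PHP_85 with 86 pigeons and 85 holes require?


The PHP encoding has two parts:
1) At-least-one-hole clauses: 86 (one per pigeon, each with 85 literals).
2) At-most-one-pigeon-per-hole clauses: 85 holes * C(86,2) = 85 * 3655 = 310675.
Total clauses = 86 + 310675 = 310761.

310761


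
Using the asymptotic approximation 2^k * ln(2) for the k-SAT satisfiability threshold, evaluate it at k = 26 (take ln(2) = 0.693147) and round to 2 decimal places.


Using the asymptotic formula: threshold ~ 2^k * ln(2).
2^26 = 67108864.
67108864 * 0.693147 = 46516307.76.

46516307.76


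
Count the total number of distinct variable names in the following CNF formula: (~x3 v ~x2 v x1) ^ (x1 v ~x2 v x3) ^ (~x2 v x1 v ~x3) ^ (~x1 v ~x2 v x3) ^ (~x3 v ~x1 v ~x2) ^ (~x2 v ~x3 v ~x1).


Identify each distinct variable in the formula.
Variables found: x1, x2, x3.
Total distinct variables = 3.

3
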